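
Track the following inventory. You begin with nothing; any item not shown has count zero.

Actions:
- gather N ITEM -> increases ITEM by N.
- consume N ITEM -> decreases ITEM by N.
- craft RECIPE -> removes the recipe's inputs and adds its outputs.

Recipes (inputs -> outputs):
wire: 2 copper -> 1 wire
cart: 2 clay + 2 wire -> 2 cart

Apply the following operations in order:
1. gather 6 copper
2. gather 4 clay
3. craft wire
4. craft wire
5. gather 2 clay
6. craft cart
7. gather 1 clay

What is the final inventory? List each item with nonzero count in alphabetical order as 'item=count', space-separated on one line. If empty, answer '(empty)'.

After 1 (gather 6 copper): copper=6
After 2 (gather 4 clay): clay=4 copper=6
After 3 (craft wire): clay=4 copper=4 wire=1
After 4 (craft wire): clay=4 copper=2 wire=2
After 5 (gather 2 clay): clay=6 copper=2 wire=2
After 6 (craft cart): cart=2 clay=4 copper=2
After 7 (gather 1 clay): cart=2 clay=5 copper=2

Answer: cart=2 clay=5 copper=2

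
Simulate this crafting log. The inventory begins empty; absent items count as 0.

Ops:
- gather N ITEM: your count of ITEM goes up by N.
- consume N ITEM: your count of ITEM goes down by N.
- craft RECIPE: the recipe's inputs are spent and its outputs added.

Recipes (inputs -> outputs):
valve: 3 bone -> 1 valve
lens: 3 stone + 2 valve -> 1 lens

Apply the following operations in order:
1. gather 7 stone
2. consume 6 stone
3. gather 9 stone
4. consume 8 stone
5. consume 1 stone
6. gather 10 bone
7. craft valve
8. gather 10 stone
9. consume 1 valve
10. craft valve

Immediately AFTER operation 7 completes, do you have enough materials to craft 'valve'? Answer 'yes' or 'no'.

Answer: yes

Derivation:
After 1 (gather 7 stone): stone=7
After 2 (consume 6 stone): stone=1
After 3 (gather 9 stone): stone=10
After 4 (consume 8 stone): stone=2
After 5 (consume 1 stone): stone=1
After 6 (gather 10 bone): bone=10 stone=1
After 7 (craft valve): bone=7 stone=1 valve=1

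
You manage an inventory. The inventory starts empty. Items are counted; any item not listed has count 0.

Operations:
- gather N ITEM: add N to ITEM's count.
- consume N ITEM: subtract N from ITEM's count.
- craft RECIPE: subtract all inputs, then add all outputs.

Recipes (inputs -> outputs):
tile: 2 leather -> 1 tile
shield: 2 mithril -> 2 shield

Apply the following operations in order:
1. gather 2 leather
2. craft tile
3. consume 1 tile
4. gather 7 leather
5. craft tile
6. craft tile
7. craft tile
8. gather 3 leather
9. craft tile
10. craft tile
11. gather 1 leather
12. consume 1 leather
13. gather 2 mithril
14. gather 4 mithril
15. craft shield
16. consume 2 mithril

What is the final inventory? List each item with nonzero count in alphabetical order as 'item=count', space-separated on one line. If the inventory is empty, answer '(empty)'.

After 1 (gather 2 leather): leather=2
After 2 (craft tile): tile=1
After 3 (consume 1 tile): (empty)
After 4 (gather 7 leather): leather=7
After 5 (craft tile): leather=5 tile=1
After 6 (craft tile): leather=3 tile=2
After 7 (craft tile): leather=1 tile=3
After 8 (gather 3 leather): leather=4 tile=3
After 9 (craft tile): leather=2 tile=4
After 10 (craft tile): tile=5
After 11 (gather 1 leather): leather=1 tile=5
After 12 (consume 1 leather): tile=5
After 13 (gather 2 mithril): mithril=2 tile=5
After 14 (gather 4 mithril): mithril=6 tile=5
After 15 (craft shield): mithril=4 shield=2 tile=5
After 16 (consume 2 mithril): mithril=2 shield=2 tile=5

Answer: mithril=2 shield=2 tile=5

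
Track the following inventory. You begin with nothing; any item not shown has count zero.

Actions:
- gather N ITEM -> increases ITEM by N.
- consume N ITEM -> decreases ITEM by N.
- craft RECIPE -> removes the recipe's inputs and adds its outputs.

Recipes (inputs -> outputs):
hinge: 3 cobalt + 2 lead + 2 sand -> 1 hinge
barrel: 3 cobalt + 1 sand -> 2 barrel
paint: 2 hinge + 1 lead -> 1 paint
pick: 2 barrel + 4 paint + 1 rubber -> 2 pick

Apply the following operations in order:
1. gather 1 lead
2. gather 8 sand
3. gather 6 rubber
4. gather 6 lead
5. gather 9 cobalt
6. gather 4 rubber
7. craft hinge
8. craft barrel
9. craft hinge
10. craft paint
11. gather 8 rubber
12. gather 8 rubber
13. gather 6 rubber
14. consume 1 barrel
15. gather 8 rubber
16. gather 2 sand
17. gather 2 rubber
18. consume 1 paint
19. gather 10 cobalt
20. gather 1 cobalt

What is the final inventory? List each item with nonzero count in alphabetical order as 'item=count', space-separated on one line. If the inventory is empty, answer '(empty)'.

After 1 (gather 1 lead): lead=1
After 2 (gather 8 sand): lead=1 sand=8
After 3 (gather 6 rubber): lead=1 rubber=6 sand=8
After 4 (gather 6 lead): lead=7 rubber=6 sand=8
After 5 (gather 9 cobalt): cobalt=9 lead=7 rubber=6 sand=8
After 6 (gather 4 rubber): cobalt=9 lead=7 rubber=10 sand=8
After 7 (craft hinge): cobalt=6 hinge=1 lead=5 rubber=10 sand=6
After 8 (craft barrel): barrel=2 cobalt=3 hinge=1 lead=5 rubber=10 sand=5
After 9 (craft hinge): barrel=2 hinge=2 lead=3 rubber=10 sand=3
After 10 (craft paint): barrel=2 lead=2 paint=1 rubber=10 sand=3
After 11 (gather 8 rubber): barrel=2 lead=2 paint=1 rubber=18 sand=3
After 12 (gather 8 rubber): barrel=2 lead=2 paint=1 rubber=26 sand=3
After 13 (gather 6 rubber): barrel=2 lead=2 paint=1 rubber=32 sand=3
After 14 (consume 1 barrel): barrel=1 lead=2 paint=1 rubber=32 sand=3
After 15 (gather 8 rubber): barrel=1 lead=2 paint=1 rubber=40 sand=3
After 16 (gather 2 sand): barrel=1 lead=2 paint=1 rubber=40 sand=5
After 17 (gather 2 rubber): barrel=1 lead=2 paint=1 rubber=42 sand=5
After 18 (consume 1 paint): barrel=1 lead=2 rubber=42 sand=5
After 19 (gather 10 cobalt): barrel=1 cobalt=10 lead=2 rubber=42 sand=5
After 20 (gather 1 cobalt): barrel=1 cobalt=11 lead=2 rubber=42 sand=5

Answer: barrel=1 cobalt=11 lead=2 rubber=42 sand=5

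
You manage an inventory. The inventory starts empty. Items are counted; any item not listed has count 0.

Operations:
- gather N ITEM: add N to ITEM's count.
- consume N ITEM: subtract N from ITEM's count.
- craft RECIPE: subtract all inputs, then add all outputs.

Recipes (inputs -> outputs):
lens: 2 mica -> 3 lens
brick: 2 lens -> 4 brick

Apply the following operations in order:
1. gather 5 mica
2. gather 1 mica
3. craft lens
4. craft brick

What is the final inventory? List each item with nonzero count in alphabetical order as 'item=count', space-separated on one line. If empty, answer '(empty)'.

After 1 (gather 5 mica): mica=5
After 2 (gather 1 mica): mica=6
After 3 (craft lens): lens=3 mica=4
After 4 (craft brick): brick=4 lens=1 mica=4

Answer: brick=4 lens=1 mica=4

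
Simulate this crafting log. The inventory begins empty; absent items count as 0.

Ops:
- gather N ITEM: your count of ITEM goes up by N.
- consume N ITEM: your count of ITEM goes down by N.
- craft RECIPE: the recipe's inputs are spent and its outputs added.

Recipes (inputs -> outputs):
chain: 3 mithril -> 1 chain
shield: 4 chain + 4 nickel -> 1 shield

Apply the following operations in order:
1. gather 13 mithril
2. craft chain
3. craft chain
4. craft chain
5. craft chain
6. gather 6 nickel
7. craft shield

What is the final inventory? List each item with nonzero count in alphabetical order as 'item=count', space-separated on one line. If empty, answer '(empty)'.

After 1 (gather 13 mithril): mithril=13
After 2 (craft chain): chain=1 mithril=10
After 3 (craft chain): chain=2 mithril=7
After 4 (craft chain): chain=3 mithril=4
After 5 (craft chain): chain=4 mithril=1
After 6 (gather 6 nickel): chain=4 mithril=1 nickel=6
After 7 (craft shield): mithril=1 nickel=2 shield=1

Answer: mithril=1 nickel=2 shield=1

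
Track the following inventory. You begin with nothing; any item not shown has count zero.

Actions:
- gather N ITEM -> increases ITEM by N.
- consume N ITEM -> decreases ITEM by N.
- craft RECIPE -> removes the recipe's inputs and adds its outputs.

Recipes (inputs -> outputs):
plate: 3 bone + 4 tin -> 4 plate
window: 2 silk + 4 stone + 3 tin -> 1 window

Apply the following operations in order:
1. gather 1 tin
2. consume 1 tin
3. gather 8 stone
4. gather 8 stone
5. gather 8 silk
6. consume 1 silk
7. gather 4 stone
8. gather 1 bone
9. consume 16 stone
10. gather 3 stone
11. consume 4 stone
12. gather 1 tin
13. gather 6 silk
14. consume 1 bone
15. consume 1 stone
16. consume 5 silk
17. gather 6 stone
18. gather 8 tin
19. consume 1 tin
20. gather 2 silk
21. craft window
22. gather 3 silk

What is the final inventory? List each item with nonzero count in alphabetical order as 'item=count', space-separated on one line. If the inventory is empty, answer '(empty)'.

After 1 (gather 1 tin): tin=1
After 2 (consume 1 tin): (empty)
After 3 (gather 8 stone): stone=8
After 4 (gather 8 stone): stone=16
After 5 (gather 8 silk): silk=8 stone=16
After 6 (consume 1 silk): silk=7 stone=16
After 7 (gather 4 stone): silk=7 stone=20
After 8 (gather 1 bone): bone=1 silk=7 stone=20
After 9 (consume 16 stone): bone=1 silk=7 stone=4
After 10 (gather 3 stone): bone=1 silk=7 stone=7
After 11 (consume 4 stone): bone=1 silk=7 stone=3
After 12 (gather 1 tin): bone=1 silk=7 stone=3 tin=1
After 13 (gather 6 silk): bone=1 silk=13 stone=3 tin=1
After 14 (consume 1 bone): silk=13 stone=3 tin=1
After 15 (consume 1 stone): silk=13 stone=2 tin=1
After 16 (consume 5 silk): silk=8 stone=2 tin=1
After 17 (gather 6 stone): silk=8 stone=8 tin=1
After 18 (gather 8 tin): silk=8 stone=8 tin=9
After 19 (consume 1 tin): silk=8 stone=8 tin=8
After 20 (gather 2 silk): silk=10 stone=8 tin=8
After 21 (craft window): silk=8 stone=4 tin=5 window=1
After 22 (gather 3 silk): silk=11 stone=4 tin=5 window=1

Answer: silk=11 stone=4 tin=5 window=1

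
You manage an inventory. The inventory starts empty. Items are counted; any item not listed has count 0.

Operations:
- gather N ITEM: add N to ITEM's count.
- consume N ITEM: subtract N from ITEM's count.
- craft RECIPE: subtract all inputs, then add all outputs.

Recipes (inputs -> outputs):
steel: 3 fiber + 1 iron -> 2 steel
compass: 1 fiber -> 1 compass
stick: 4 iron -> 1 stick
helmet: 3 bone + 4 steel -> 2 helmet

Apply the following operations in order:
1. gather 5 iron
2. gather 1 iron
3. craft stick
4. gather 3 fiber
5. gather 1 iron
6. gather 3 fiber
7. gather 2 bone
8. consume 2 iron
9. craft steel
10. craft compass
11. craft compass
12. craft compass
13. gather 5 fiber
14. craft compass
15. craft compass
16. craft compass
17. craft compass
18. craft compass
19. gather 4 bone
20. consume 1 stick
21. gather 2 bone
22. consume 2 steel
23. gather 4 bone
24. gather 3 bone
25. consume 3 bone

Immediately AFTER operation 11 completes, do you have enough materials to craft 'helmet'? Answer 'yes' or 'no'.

After 1 (gather 5 iron): iron=5
After 2 (gather 1 iron): iron=6
After 3 (craft stick): iron=2 stick=1
After 4 (gather 3 fiber): fiber=3 iron=2 stick=1
After 5 (gather 1 iron): fiber=3 iron=3 stick=1
After 6 (gather 3 fiber): fiber=6 iron=3 stick=1
After 7 (gather 2 bone): bone=2 fiber=6 iron=3 stick=1
After 8 (consume 2 iron): bone=2 fiber=6 iron=1 stick=1
After 9 (craft steel): bone=2 fiber=3 steel=2 stick=1
After 10 (craft compass): bone=2 compass=1 fiber=2 steel=2 stick=1
After 11 (craft compass): bone=2 compass=2 fiber=1 steel=2 stick=1

Answer: no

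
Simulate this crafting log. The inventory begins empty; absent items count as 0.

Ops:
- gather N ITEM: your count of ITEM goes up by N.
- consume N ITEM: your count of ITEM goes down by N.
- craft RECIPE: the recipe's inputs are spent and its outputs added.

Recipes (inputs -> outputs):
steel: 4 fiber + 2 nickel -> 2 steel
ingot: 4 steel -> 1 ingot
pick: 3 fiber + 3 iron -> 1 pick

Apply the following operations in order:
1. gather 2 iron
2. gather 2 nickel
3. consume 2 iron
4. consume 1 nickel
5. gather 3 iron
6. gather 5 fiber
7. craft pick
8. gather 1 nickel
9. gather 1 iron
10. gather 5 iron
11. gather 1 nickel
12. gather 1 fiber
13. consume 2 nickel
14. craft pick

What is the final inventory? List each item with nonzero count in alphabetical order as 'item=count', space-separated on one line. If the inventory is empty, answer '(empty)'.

After 1 (gather 2 iron): iron=2
After 2 (gather 2 nickel): iron=2 nickel=2
After 3 (consume 2 iron): nickel=2
After 4 (consume 1 nickel): nickel=1
After 5 (gather 3 iron): iron=3 nickel=1
After 6 (gather 5 fiber): fiber=5 iron=3 nickel=1
After 7 (craft pick): fiber=2 nickel=1 pick=1
After 8 (gather 1 nickel): fiber=2 nickel=2 pick=1
After 9 (gather 1 iron): fiber=2 iron=1 nickel=2 pick=1
After 10 (gather 5 iron): fiber=2 iron=6 nickel=2 pick=1
After 11 (gather 1 nickel): fiber=2 iron=6 nickel=3 pick=1
After 12 (gather 1 fiber): fiber=3 iron=6 nickel=3 pick=1
After 13 (consume 2 nickel): fiber=3 iron=6 nickel=1 pick=1
After 14 (craft pick): iron=3 nickel=1 pick=2

Answer: iron=3 nickel=1 pick=2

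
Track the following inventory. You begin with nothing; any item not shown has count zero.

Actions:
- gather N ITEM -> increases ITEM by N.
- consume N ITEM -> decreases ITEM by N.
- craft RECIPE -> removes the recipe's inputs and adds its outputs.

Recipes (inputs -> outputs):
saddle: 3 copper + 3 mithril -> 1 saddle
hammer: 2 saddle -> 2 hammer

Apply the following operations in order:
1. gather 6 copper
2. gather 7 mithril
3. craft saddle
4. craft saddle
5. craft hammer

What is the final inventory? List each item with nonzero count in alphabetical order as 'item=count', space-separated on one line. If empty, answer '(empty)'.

After 1 (gather 6 copper): copper=6
After 2 (gather 7 mithril): copper=6 mithril=7
After 3 (craft saddle): copper=3 mithril=4 saddle=1
After 4 (craft saddle): mithril=1 saddle=2
After 5 (craft hammer): hammer=2 mithril=1

Answer: hammer=2 mithril=1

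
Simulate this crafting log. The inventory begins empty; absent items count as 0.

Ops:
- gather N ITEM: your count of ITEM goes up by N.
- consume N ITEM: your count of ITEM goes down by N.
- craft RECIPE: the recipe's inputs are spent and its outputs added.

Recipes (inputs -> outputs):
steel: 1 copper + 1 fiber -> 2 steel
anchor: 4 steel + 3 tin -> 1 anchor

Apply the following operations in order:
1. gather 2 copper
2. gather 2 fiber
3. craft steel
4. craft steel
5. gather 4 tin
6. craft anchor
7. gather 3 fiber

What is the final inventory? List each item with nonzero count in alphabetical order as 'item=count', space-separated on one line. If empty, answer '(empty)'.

Answer: anchor=1 fiber=3 tin=1

Derivation:
After 1 (gather 2 copper): copper=2
After 2 (gather 2 fiber): copper=2 fiber=2
After 3 (craft steel): copper=1 fiber=1 steel=2
After 4 (craft steel): steel=4
After 5 (gather 4 tin): steel=4 tin=4
After 6 (craft anchor): anchor=1 tin=1
After 7 (gather 3 fiber): anchor=1 fiber=3 tin=1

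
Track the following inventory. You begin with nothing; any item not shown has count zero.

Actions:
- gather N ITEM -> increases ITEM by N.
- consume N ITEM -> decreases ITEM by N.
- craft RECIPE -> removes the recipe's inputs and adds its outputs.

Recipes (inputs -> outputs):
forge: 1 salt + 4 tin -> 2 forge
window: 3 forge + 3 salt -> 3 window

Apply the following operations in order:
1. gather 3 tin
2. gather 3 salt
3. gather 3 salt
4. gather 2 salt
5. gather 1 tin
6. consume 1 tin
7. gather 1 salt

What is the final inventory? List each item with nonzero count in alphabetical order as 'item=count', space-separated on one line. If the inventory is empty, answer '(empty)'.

After 1 (gather 3 tin): tin=3
After 2 (gather 3 salt): salt=3 tin=3
After 3 (gather 3 salt): salt=6 tin=3
After 4 (gather 2 salt): salt=8 tin=3
After 5 (gather 1 tin): salt=8 tin=4
After 6 (consume 1 tin): salt=8 tin=3
After 7 (gather 1 salt): salt=9 tin=3

Answer: salt=9 tin=3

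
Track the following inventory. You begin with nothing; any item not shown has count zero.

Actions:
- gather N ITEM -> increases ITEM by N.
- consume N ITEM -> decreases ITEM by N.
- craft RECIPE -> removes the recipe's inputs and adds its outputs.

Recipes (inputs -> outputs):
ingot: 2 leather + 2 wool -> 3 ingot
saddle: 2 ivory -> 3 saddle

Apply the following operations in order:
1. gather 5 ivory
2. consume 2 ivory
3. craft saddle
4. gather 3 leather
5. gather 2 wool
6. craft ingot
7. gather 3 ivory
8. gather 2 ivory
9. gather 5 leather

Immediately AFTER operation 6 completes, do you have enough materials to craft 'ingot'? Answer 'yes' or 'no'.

Answer: no

Derivation:
After 1 (gather 5 ivory): ivory=5
After 2 (consume 2 ivory): ivory=3
After 3 (craft saddle): ivory=1 saddle=3
After 4 (gather 3 leather): ivory=1 leather=3 saddle=3
After 5 (gather 2 wool): ivory=1 leather=3 saddle=3 wool=2
After 6 (craft ingot): ingot=3 ivory=1 leather=1 saddle=3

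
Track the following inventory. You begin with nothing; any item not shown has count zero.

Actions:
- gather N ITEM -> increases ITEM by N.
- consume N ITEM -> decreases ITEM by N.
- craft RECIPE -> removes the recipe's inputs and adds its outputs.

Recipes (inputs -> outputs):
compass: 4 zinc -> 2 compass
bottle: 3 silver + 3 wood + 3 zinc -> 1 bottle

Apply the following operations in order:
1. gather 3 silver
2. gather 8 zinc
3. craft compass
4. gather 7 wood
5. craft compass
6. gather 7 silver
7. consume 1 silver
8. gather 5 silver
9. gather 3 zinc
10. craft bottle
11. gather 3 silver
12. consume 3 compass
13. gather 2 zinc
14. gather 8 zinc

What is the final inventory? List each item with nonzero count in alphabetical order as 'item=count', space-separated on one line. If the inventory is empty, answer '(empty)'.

After 1 (gather 3 silver): silver=3
After 2 (gather 8 zinc): silver=3 zinc=8
After 3 (craft compass): compass=2 silver=3 zinc=4
After 4 (gather 7 wood): compass=2 silver=3 wood=7 zinc=4
After 5 (craft compass): compass=4 silver=3 wood=7
After 6 (gather 7 silver): compass=4 silver=10 wood=7
After 7 (consume 1 silver): compass=4 silver=9 wood=7
After 8 (gather 5 silver): compass=4 silver=14 wood=7
After 9 (gather 3 zinc): compass=4 silver=14 wood=7 zinc=3
After 10 (craft bottle): bottle=1 compass=4 silver=11 wood=4
After 11 (gather 3 silver): bottle=1 compass=4 silver=14 wood=4
After 12 (consume 3 compass): bottle=1 compass=1 silver=14 wood=4
After 13 (gather 2 zinc): bottle=1 compass=1 silver=14 wood=4 zinc=2
After 14 (gather 8 zinc): bottle=1 compass=1 silver=14 wood=4 zinc=10

Answer: bottle=1 compass=1 silver=14 wood=4 zinc=10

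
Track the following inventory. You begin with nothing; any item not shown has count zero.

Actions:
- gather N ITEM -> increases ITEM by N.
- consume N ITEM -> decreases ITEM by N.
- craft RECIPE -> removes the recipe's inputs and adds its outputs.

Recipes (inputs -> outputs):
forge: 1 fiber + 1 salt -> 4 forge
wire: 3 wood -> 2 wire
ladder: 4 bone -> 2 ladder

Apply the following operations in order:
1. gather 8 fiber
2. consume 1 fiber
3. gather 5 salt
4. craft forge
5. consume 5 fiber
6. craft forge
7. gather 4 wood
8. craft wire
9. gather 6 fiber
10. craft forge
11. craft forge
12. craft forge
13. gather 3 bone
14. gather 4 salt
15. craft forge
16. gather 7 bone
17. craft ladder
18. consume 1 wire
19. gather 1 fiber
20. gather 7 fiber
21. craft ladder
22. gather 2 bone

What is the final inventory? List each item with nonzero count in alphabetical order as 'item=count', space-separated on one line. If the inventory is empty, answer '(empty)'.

Answer: bone=4 fiber=10 forge=24 ladder=4 salt=3 wire=1 wood=1

Derivation:
After 1 (gather 8 fiber): fiber=8
After 2 (consume 1 fiber): fiber=7
After 3 (gather 5 salt): fiber=7 salt=5
After 4 (craft forge): fiber=6 forge=4 salt=4
After 5 (consume 5 fiber): fiber=1 forge=4 salt=4
After 6 (craft forge): forge=8 salt=3
After 7 (gather 4 wood): forge=8 salt=3 wood=4
After 8 (craft wire): forge=8 salt=3 wire=2 wood=1
After 9 (gather 6 fiber): fiber=6 forge=8 salt=3 wire=2 wood=1
After 10 (craft forge): fiber=5 forge=12 salt=2 wire=2 wood=1
After 11 (craft forge): fiber=4 forge=16 salt=1 wire=2 wood=1
After 12 (craft forge): fiber=3 forge=20 wire=2 wood=1
After 13 (gather 3 bone): bone=3 fiber=3 forge=20 wire=2 wood=1
After 14 (gather 4 salt): bone=3 fiber=3 forge=20 salt=4 wire=2 wood=1
After 15 (craft forge): bone=3 fiber=2 forge=24 salt=3 wire=2 wood=1
After 16 (gather 7 bone): bone=10 fiber=2 forge=24 salt=3 wire=2 wood=1
After 17 (craft ladder): bone=6 fiber=2 forge=24 ladder=2 salt=3 wire=2 wood=1
After 18 (consume 1 wire): bone=6 fiber=2 forge=24 ladder=2 salt=3 wire=1 wood=1
After 19 (gather 1 fiber): bone=6 fiber=3 forge=24 ladder=2 salt=3 wire=1 wood=1
After 20 (gather 7 fiber): bone=6 fiber=10 forge=24 ladder=2 salt=3 wire=1 wood=1
After 21 (craft ladder): bone=2 fiber=10 forge=24 ladder=4 salt=3 wire=1 wood=1
After 22 (gather 2 bone): bone=4 fiber=10 forge=24 ladder=4 salt=3 wire=1 wood=1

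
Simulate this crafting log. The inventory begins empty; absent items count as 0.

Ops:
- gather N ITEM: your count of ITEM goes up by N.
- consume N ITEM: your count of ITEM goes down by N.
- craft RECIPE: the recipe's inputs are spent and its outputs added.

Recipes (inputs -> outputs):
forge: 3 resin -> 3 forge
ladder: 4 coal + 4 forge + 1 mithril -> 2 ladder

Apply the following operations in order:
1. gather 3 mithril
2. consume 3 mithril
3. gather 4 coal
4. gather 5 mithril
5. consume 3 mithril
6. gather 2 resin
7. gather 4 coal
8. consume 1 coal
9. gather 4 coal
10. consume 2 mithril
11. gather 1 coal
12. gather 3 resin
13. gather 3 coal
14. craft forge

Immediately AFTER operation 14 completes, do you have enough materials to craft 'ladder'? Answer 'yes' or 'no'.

After 1 (gather 3 mithril): mithril=3
After 2 (consume 3 mithril): (empty)
After 3 (gather 4 coal): coal=4
After 4 (gather 5 mithril): coal=4 mithril=5
After 5 (consume 3 mithril): coal=4 mithril=2
After 6 (gather 2 resin): coal=4 mithril=2 resin=2
After 7 (gather 4 coal): coal=8 mithril=2 resin=2
After 8 (consume 1 coal): coal=7 mithril=2 resin=2
After 9 (gather 4 coal): coal=11 mithril=2 resin=2
After 10 (consume 2 mithril): coal=11 resin=2
After 11 (gather 1 coal): coal=12 resin=2
After 12 (gather 3 resin): coal=12 resin=5
After 13 (gather 3 coal): coal=15 resin=5
After 14 (craft forge): coal=15 forge=3 resin=2

Answer: no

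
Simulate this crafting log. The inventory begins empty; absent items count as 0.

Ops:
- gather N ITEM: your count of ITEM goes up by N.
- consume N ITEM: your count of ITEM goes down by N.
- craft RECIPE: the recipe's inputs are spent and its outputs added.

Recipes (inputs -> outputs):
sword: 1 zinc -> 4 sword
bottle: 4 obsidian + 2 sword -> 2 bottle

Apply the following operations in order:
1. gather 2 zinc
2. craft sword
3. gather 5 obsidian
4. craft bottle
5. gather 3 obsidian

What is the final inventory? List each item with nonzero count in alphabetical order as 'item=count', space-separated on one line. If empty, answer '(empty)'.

After 1 (gather 2 zinc): zinc=2
After 2 (craft sword): sword=4 zinc=1
After 3 (gather 5 obsidian): obsidian=5 sword=4 zinc=1
After 4 (craft bottle): bottle=2 obsidian=1 sword=2 zinc=1
After 5 (gather 3 obsidian): bottle=2 obsidian=4 sword=2 zinc=1

Answer: bottle=2 obsidian=4 sword=2 zinc=1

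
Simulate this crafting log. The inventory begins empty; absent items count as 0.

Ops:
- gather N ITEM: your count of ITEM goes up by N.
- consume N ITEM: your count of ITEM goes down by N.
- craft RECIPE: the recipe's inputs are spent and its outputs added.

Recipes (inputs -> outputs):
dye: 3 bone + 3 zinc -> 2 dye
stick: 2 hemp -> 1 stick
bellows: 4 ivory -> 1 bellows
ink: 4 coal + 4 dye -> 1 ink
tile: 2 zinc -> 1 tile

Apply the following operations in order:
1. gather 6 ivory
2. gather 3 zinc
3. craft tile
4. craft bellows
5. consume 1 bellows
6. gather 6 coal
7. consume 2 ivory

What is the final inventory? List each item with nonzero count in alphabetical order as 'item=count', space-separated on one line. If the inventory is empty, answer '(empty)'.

Answer: coal=6 tile=1 zinc=1

Derivation:
After 1 (gather 6 ivory): ivory=6
After 2 (gather 3 zinc): ivory=6 zinc=3
After 3 (craft tile): ivory=6 tile=1 zinc=1
After 4 (craft bellows): bellows=1 ivory=2 tile=1 zinc=1
After 5 (consume 1 bellows): ivory=2 tile=1 zinc=1
After 6 (gather 6 coal): coal=6 ivory=2 tile=1 zinc=1
After 7 (consume 2 ivory): coal=6 tile=1 zinc=1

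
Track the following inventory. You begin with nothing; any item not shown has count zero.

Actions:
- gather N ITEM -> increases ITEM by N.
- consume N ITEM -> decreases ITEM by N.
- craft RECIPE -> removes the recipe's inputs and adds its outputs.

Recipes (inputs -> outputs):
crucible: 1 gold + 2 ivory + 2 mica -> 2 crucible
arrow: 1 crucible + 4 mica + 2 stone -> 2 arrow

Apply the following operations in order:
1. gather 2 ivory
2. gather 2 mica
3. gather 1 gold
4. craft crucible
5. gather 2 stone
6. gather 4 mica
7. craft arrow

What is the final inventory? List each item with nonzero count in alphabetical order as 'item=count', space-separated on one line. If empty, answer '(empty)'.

Answer: arrow=2 crucible=1

Derivation:
After 1 (gather 2 ivory): ivory=2
After 2 (gather 2 mica): ivory=2 mica=2
After 3 (gather 1 gold): gold=1 ivory=2 mica=2
After 4 (craft crucible): crucible=2
After 5 (gather 2 stone): crucible=2 stone=2
After 6 (gather 4 mica): crucible=2 mica=4 stone=2
After 7 (craft arrow): arrow=2 crucible=1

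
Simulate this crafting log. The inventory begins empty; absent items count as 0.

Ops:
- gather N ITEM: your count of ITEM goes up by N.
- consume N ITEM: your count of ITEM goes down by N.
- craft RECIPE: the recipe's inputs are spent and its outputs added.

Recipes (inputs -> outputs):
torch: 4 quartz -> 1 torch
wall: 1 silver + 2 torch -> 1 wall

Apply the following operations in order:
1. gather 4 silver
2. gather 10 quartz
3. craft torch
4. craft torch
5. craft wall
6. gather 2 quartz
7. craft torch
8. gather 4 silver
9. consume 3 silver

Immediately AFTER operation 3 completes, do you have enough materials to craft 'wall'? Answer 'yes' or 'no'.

After 1 (gather 4 silver): silver=4
After 2 (gather 10 quartz): quartz=10 silver=4
After 3 (craft torch): quartz=6 silver=4 torch=1

Answer: no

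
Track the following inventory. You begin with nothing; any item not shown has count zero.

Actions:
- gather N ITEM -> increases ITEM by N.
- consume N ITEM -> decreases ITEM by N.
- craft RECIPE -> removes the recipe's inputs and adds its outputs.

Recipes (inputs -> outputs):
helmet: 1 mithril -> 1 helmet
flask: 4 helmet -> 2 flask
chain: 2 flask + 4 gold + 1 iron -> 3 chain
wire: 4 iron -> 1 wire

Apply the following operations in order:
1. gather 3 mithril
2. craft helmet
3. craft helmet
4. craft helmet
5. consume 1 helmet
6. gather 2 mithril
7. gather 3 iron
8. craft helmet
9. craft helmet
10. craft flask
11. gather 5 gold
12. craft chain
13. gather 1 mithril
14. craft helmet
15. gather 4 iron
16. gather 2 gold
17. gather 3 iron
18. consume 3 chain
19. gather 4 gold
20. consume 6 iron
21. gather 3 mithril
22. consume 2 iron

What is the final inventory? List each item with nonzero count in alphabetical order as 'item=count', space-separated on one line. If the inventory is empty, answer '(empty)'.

After 1 (gather 3 mithril): mithril=3
After 2 (craft helmet): helmet=1 mithril=2
After 3 (craft helmet): helmet=2 mithril=1
After 4 (craft helmet): helmet=3
After 5 (consume 1 helmet): helmet=2
After 6 (gather 2 mithril): helmet=2 mithril=2
After 7 (gather 3 iron): helmet=2 iron=3 mithril=2
After 8 (craft helmet): helmet=3 iron=3 mithril=1
After 9 (craft helmet): helmet=4 iron=3
After 10 (craft flask): flask=2 iron=3
After 11 (gather 5 gold): flask=2 gold=5 iron=3
After 12 (craft chain): chain=3 gold=1 iron=2
After 13 (gather 1 mithril): chain=3 gold=1 iron=2 mithril=1
After 14 (craft helmet): chain=3 gold=1 helmet=1 iron=2
After 15 (gather 4 iron): chain=3 gold=1 helmet=1 iron=6
After 16 (gather 2 gold): chain=3 gold=3 helmet=1 iron=6
After 17 (gather 3 iron): chain=3 gold=3 helmet=1 iron=9
After 18 (consume 3 chain): gold=3 helmet=1 iron=9
After 19 (gather 4 gold): gold=7 helmet=1 iron=9
After 20 (consume 6 iron): gold=7 helmet=1 iron=3
After 21 (gather 3 mithril): gold=7 helmet=1 iron=3 mithril=3
After 22 (consume 2 iron): gold=7 helmet=1 iron=1 mithril=3

Answer: gold=7 helmet=1 iron=1 mithril=3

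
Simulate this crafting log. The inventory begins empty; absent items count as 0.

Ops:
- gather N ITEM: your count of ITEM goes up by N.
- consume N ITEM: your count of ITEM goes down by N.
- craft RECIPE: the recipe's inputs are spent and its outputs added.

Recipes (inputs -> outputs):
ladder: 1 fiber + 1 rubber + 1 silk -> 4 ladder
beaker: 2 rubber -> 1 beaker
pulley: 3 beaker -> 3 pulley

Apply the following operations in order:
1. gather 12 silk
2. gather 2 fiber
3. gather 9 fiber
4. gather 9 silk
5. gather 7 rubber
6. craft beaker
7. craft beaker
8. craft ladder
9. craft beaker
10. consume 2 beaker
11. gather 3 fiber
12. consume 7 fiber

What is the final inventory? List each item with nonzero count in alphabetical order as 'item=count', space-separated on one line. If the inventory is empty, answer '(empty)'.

Answer: beaker=1 fiber=6 ladder=4 silk=20

Derivation:
After 1 (gather 12 silk): silk=12
After 2 (gather 2 fiber): fiber=2 silk=12
After 3 (gather 9 fiber): fiber=11 silk=12
After 4 (gather 9 silk): fiber=11 silk=21
After 5 (gather 7 rubber): fiber=11 rubber=7 silk=21
After 6 (craft beaker): beaker=1 fiber=11 rubber=5 silk=21
After 7 (craft beaker): beaker=2 fiber=11 rubber=3 silk=21
After 8 (craft ladder): beaker=2 fiber=10 ladder=4 rubber=2 silk=20
After 9 (craft beaker): beaker=3 fiber=10 ladder=4 silk=20
After 10 (consume 2 beaker): beaker=1 fiber=10 ladder=4 silk=20
After 11 (gather 3 fiber): beaker=1 fiber=13 ladder=4 silk=20
After 12 (consume 7 fiber): beaker=1 fiber=6 ladder=4 silk=20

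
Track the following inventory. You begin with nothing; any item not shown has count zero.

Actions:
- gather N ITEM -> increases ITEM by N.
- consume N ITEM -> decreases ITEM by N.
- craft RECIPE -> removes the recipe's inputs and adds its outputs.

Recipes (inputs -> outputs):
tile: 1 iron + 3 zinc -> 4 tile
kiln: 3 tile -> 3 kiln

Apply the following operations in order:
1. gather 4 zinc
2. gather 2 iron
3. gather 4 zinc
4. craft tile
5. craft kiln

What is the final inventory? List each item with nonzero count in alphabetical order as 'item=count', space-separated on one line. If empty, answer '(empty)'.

After 1 (gather 4 zinc): zinc=4
After 2 (gather 2 iron): iron=2 zinc=4
After 3 (gather 4 zinc): iron=2 zinc=8
After 4 (craft tile): iron=1 tile=4 zinc=5
After 5 (craft kiln): iron=1 kiln=3 tile=1 zinc=5

Answer: iron=1 kiln=3 tile=1 zinc=5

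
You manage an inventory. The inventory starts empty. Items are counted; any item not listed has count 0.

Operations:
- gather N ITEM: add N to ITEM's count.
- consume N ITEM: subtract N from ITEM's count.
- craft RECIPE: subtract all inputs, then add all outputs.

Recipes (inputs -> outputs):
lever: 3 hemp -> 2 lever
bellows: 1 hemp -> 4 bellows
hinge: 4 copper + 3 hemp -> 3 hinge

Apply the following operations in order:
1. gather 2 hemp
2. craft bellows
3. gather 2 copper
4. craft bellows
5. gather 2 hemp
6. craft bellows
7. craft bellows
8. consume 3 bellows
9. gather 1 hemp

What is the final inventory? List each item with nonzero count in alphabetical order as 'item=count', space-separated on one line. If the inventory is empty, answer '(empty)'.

Answer: bellows=13 copper=2 hemp=1

Derivation:
After 1 (gather 2 hemp): hemp=2
After 2 (craft bellows): bellows=4 hemp=1
After 3 (gather 2 copper): bellows=4 copper=2 hemp=1
After 4 (craft bellows): bellows=8 copper=2
After 5 (gather 2 hemp): bellows=8 copper=2 hemp=2
After 6 (craft bellows): bellows=12 copper=2 hemp=1
After 7 (craft bellows): bellows=16 copper=2
After 8 (consume 3 bellows): bellows=13 copper=2
After 9 (gather 1 hemp): bellows=13 copper=2 hemp=1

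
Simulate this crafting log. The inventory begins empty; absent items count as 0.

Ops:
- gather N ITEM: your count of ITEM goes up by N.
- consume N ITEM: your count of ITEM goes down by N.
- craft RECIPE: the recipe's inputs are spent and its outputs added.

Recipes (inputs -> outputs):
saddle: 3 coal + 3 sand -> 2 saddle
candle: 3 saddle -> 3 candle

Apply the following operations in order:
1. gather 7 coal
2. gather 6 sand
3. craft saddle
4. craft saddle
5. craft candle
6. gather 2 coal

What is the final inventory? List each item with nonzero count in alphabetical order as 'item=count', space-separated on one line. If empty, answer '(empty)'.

After 1 (gather 7 coal): coal=7
After 2 (gather 6 sand): coal=7 sand=6
After 3 (craft saddle): coal=4 saddle=2 sand=3
After 4 (craft saddle): coal=1 saddle=4
After 5 (craft candle): candle=3 coal=1 saddle=1
After 6 (gather 2 coal): candle=3 coal=3 saddle=1

Answer: candle=3 coal=3 saddle=1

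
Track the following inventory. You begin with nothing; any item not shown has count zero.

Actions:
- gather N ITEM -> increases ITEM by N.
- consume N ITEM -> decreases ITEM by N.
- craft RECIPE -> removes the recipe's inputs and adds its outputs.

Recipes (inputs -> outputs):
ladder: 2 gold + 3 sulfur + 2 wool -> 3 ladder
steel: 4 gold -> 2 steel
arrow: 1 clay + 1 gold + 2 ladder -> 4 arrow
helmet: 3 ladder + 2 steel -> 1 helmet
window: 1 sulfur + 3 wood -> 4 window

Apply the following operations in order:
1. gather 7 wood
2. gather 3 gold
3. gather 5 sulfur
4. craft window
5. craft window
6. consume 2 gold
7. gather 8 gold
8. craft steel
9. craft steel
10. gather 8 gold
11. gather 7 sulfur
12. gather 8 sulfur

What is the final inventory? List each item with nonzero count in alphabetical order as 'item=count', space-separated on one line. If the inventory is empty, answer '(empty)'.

Answer: gold=9 steel=4 sulfur=18 window=8 wood=1

Derivation:
After 1 (gather 7 wood): wood=7
After 2 (gather 3 gold): gold=3 wood=7
After 3 (gather 5 sulfur): gold=3 sulfur=5 wood=7
After 4 (craft window): gold=3 sulfur=4 window=4 wood=4
After 5 (craft window): gold=3 sulfur=3 window=8 wood=1
After 6 (consume 2 gold): gold=1 sulfur=3 window=8 wood=1
After 7 (gather 8 gold): gold=9 sulfur=3 window=8 wood=1
After 8 (craft steel): gold=5 steel=2 sulfur=3 window=8 wood=1
After 9 (craft steel): gold=1 steel=4 sulfur=3 window=8 wood=1
After 10 (gather 8 gold): gold=9 steel=4 sulfur=3 window=8 wood=1
After 11 (gather 7 sulfur): gold=9 steel=4 sulfur=10 window=8 wood=1
After 12 (gather 8 sulfur): gold=9 steel=4 sulfur=18 window=8 wood=1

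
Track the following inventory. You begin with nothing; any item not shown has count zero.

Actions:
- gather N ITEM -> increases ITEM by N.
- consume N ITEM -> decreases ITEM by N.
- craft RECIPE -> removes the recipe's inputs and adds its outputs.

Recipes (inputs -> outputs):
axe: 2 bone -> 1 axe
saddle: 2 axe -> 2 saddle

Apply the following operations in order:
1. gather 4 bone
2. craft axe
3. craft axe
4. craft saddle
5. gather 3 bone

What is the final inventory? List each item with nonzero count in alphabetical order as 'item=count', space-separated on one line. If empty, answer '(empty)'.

Answer: bone=3 saddle=2

Derivation:
After 1 (gather 4 bone): bone=4
After 2 (craft axe): axe=1 bone=2
After 3 (craft axe): axe=2
After 4 (craft saddle): saddle=2
After 5 (gather 3 bone): bone=3 saddle=2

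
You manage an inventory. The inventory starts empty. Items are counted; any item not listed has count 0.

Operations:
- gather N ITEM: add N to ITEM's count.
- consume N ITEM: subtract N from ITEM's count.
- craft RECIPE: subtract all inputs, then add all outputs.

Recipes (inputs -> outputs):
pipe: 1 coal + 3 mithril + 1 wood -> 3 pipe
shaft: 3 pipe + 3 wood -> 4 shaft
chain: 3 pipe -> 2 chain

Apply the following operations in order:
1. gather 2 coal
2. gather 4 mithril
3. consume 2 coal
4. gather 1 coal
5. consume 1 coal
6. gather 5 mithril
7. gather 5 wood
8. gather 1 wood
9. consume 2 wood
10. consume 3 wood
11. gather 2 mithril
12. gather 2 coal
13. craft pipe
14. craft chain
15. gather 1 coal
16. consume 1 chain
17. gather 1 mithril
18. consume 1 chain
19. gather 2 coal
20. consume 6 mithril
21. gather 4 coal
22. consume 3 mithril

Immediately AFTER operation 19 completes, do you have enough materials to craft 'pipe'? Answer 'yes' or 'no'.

Answer: no

Derivation:
After 1 (gather 2 coal): coal=2
After 2 (gather 4 mithril): coal=2 mithril=4
After 3 (consume 2 coal): mithril=4
After 4 (gather 1 coal): coal=1 mithril=4
After 5 (consume 1 coal): mithril=4
After 6 (gather 5 mithril): mithril=9
After 7 (gather 5 wood): mithril=9 wood=5
After 8 (gather 1 wood): mithril=9 wood=6
After 9 (consume 2 wood): mithril=9 wood=4
After 10 (consume 3 wood): mithril=9 wood=1
After 11 (gather 2 mithril): mithril=11 wood=1
After 12 (gather 2 coal): coal=2 mithril=11 wood=1
After 13 (craft pipe): coal=1 mithril=8 pipe=3
After 14 (craft chain): chain=2 coal=1 mithril=8
After 15 (gather 1 coal): chain=2 coal=2 mithril=8
After 16 (consume 1 chain): chain=1 coal=2 mithril=8
After 17 (gather 1 mithril): chain=1 coal=2 mithril=9
After 18 (consume 1 chain): coal=2 mithril=9
After 19 (gather 2 coal): coal=4 mithril=9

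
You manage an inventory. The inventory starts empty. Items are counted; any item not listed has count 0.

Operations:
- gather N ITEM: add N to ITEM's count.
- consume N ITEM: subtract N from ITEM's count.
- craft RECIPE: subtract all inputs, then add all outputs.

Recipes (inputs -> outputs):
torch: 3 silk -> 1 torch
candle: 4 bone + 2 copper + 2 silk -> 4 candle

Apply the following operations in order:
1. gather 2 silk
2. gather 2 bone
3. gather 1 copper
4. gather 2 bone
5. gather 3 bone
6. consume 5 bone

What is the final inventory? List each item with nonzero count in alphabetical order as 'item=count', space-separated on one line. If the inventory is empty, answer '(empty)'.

After 1 (gather 2 silk): silk=2
After 2 (gather 2 bone): bone=2 silk=2
After 3 (gather 1 copper): bone=2 copper=1 silk=2
After 4 (gather 2 bone): bone=4 copper=1 silk=2
After 5 (gather 3 bone): bone=7 copper=1 silk=2
After 6 (consume 5 bone): bone=2 copper=1 silk=2

Answer: bone=2 copper=1 silk=2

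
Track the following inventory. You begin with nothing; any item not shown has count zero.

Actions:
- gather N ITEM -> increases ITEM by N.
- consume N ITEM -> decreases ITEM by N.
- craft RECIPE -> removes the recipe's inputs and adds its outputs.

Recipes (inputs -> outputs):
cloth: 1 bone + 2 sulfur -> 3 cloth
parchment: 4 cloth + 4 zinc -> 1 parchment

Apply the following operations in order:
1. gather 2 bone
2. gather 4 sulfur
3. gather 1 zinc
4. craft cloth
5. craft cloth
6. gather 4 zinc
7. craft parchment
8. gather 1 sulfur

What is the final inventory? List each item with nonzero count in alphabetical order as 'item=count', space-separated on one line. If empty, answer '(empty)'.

Answer: cloth=2 parchment=1 sulfur=1 zinc=1

Derivation:
After 1 (gather 2 bone): bone=2
After 2 (gather 4 sulfur): bone=2 sulfur=4
After 3 (gather 1 zinc): bone=2 sulfur=4 zinc=1
After 4 (craft cloth): bone=1 cloth=3 sulfur=2 zinc=1
After 5 (craft cloth): cloth=6 zinc=1
After 6 (gather 4 zinc): cloth=6 zinc=5
After 7 (craft parchment): cloth=2 parchment=1 zinc=1
After 8 (gather 1 sulfur): cloth=2 parchment=1 sulfur=1 zinc=1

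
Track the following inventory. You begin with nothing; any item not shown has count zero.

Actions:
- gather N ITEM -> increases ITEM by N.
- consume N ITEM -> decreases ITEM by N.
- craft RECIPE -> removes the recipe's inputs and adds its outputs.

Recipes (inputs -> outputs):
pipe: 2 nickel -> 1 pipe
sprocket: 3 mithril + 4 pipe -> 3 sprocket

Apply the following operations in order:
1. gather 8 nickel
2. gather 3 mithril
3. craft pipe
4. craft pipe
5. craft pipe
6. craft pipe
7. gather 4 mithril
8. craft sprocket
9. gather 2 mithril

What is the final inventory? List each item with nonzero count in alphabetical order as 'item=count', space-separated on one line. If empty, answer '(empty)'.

After 1 (gather 8 nickel): nickel=8
After 2 (gather 3 mithril): mithril=3 nickel=8
After 3 (craft pipe): mithril=3 nickel=6 pipe=1
After 4 (craft pipe): mithril=3 nickel=4 pipe=2
After 5 (craft pipe): mithril=3 nickel=2 pipe=3
After 6 (craft pipe): mithril=3 pipe=4
After 7 (gather 4 mithril): mithril=7 pipe=4
After 8 (craft sprocket): mithril=4 sprocket=3
After 9 (gather 2 mithril): mithril=6 sprocket=3

Answer: mithril=6 sprocket=3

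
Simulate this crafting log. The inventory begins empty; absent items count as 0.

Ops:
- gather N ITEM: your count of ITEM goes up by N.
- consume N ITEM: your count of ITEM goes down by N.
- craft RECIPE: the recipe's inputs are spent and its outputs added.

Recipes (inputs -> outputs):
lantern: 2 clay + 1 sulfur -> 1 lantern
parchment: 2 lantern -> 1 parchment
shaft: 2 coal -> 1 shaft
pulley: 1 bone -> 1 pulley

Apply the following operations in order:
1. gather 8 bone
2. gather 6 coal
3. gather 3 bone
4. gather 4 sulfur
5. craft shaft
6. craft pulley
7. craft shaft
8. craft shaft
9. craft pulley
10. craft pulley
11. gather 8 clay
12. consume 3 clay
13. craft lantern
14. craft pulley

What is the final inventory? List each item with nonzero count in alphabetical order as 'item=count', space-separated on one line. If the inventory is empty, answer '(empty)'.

After 1 (gather 8 bone): bone=8
After 2 (gather 6 coal): bone=8 coal=6
After 3 (gather 3 bone): bone=11 coal=6
After 4 (gather 4 sulfur): bone=11 coal=6 sulfur=4
After 5 (craft shaft): bone=11 coal=4 shaft=1 sulfur=4
After 6 (craft pulley): bone=10 coal=4 pulley=1 shaft=1 sulfur=4
After 7 (craft shaft): bone=10 coal=2 pulley=1 shaft=2 sulfur=4
After 8 (craft shaft): bone=10 pulley=1 shaft=3 sulfur=4
After 9 (craft pulley): bone=9 pulley=2 shaft=3 sulfur=4
After 10 (craft pulley): bone=8 pulley=3 shaft=3 sulfur=4
After 11 (gather 8 clay): bone=8 clay=8 pulley=3 shaft=3 sulfur=4
After 12 (consume 3 clay): bone=8 clay=5 pulley=3 shaft=3 sulfur=4
After 13 (craft lantern): bone=8 clay=3 lantern=1 pulley=3 shaft=3 sulfur=3
After 14 (craft pulley): bone=7 clay=3 lantern=1 pulley=4 shaft=3 sulfur=3

Answer: bone=7 clay=3 lantern=1 pulley=4 shaft=3 sulfur=3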